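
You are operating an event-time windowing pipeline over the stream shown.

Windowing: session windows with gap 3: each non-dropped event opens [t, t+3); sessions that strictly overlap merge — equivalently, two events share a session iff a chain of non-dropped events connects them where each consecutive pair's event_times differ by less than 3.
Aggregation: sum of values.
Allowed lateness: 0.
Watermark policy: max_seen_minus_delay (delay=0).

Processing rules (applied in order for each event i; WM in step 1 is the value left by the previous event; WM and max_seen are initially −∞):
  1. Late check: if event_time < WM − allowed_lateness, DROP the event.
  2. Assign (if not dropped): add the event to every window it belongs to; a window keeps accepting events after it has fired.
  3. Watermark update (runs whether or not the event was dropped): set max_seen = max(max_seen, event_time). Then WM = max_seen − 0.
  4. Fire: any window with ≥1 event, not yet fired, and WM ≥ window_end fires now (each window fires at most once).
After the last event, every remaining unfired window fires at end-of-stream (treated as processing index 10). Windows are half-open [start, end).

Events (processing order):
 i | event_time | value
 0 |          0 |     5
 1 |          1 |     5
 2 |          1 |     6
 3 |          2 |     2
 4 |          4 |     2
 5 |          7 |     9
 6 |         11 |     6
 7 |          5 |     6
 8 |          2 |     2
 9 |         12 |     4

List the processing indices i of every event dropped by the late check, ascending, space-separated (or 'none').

i=0 t=0 v=5: → [0,3); WM=0
i=1 t=1 v=5: → [0,4); WM=1
i=2 t=1 v=6: → [0,4); WM=1
i=3 t=2 v=2: → [0,5); WM=2
i=4 t=4 v=2: → [0,7); WM=4
i=5 t=7 v=9: → [7,10); WM=7
i=6 t=11 v=6: → [11,14); WM=11
i=7 t=5 v=6: DROP (t<11-0); WM=11
i=8 t=2 v=2: DROP (t<11-0); WM=11
i=9 t=12 v=4: → [11,15); WM=12

7 8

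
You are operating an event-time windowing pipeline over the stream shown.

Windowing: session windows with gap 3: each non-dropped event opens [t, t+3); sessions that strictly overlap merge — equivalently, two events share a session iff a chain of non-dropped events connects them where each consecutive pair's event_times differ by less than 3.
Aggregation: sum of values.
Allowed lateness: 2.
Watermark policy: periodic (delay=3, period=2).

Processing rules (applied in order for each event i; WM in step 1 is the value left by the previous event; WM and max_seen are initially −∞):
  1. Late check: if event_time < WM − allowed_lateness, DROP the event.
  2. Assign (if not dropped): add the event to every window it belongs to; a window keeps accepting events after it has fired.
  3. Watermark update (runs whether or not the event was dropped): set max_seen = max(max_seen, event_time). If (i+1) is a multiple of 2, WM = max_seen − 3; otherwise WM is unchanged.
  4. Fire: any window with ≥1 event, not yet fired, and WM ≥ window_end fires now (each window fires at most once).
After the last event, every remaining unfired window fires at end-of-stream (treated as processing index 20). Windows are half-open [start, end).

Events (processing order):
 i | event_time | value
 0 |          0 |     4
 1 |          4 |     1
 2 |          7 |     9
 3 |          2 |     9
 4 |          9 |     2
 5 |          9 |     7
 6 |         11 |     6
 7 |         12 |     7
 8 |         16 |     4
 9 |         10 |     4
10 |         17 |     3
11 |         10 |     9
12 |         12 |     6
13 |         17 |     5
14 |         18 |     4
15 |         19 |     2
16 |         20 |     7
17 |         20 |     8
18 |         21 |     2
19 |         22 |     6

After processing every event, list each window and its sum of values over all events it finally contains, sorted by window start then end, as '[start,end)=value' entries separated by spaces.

i=0 t=0 v=4: → [0,3); WM=−∞
i=1 t=4 v=1: → [4,7); WM=1
i=2 t=7 v=9: → [7,10); WM=1
i=3 t=2 v=9: → [0,7); WM=4
i=4 t=9 v=2: → [7,12); WM=4
i=5 t=9 v=7: → [7,12); WM=6
i=6 t=11 v=6: → [7,14); WM=6
i=7 t=12 v=7: → [7,15); WM=9
i=8 t=16 v=4: → [16,19); WM=9
i=9 t=10 v=4: → [7,15); WM=13
i=10 t=17 v=3: → [16,20); WM=13
i=11 t=10 v=9: DROP (t<13-2); WM=14
i=12 t=12 v=6: → [7,15); WM=14
i=13 t=17 v=5: → [16,20); WM=14
i=14 t=18 v=4: → [16,21); WM=14
i=15 t=19 v=2: → [16,22); WM=16
i=16 t=20 v=7: → [16,23); WM=16
i=17 t=20 v=8: → [16,23); WM=17
i=18 t=21 v=2: → [16,24); WM=17
i=19 t=22 v=6: → [16,25); WM=19

[0,7)=14 [7,15)=41 [16,25)=41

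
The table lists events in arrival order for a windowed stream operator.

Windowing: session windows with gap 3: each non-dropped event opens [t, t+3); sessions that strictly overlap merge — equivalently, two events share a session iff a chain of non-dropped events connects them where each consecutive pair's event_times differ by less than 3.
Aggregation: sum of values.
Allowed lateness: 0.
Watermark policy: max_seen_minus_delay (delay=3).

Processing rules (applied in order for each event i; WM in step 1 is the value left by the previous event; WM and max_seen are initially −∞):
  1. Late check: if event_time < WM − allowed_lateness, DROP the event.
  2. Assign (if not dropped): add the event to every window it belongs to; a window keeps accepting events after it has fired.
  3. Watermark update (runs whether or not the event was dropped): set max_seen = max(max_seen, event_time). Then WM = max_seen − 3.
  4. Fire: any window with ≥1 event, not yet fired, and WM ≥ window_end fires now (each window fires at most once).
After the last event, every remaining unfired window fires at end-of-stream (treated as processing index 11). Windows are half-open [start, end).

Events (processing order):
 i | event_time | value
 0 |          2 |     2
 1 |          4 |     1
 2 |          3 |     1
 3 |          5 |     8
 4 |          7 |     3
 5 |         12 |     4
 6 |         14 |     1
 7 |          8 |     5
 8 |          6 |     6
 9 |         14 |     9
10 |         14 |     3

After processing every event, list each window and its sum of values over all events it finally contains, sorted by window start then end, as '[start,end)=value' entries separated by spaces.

[2,10)=15 [12,17)=17

i=0 t=2 v=2: → [2,5); WM=-1
i=1 t=4 v=1: → [2,7); WM=1
i=2 t=3 v=1: → [2,7); WM=1
i=3 t=5 v=8: → [2,8); WM=2
i=4 t=7 v=3: → [2,10); WM=4
i=5 t=12 v=4: → [12,15); WM=9
i=6 t=14 v=1: → [12,17); WM=11
i=7 t=8 v=5: DROP (t<11-0); WM=11
i=8 t=6 v=6: DROP (t<11-0); WM=11
i=9 t=14 v=9: → [12,17); WM=11
i=10 t=14 v=3: → [12,17); WM=11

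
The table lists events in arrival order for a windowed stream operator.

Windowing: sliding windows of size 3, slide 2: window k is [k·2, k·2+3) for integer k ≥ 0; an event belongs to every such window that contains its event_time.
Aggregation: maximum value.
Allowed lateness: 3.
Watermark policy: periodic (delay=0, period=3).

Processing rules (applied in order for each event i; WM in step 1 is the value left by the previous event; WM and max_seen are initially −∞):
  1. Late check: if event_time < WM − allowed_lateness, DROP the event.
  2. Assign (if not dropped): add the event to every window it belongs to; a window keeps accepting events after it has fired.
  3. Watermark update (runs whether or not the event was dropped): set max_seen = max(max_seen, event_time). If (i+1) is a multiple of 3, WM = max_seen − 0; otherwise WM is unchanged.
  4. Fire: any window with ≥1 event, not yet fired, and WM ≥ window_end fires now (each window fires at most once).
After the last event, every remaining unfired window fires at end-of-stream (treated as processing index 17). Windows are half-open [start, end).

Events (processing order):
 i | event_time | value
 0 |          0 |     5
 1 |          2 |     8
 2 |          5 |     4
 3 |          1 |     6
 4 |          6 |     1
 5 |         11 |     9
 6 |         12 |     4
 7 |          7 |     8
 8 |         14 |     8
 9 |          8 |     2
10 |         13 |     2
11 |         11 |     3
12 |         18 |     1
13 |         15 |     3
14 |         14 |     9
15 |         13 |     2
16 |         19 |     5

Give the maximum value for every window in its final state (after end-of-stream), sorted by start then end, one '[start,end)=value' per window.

i=0 t=0 v=5: → [0,3); WM=−∞
i=1 t=2 v=8: → [2,5),[0,3); WM=−∞
i=2 t=5 v=4: → [4,7); WM=5; [0,3) fires=8 [2,5) fires=8
i=3 t=1 v=6: DROP (t<5-3); WM=5
i=4 t=6 v=1: → [6,9),[4,7); WM=5
i=5 t=11 v=9: → [10,13); WM=11; [4,7) fires=4 [6,9) fires=1
i=6 t=12 v=4: → [12,15),[10,13); WM=11
i=7 t=7 v=8: DROP (t<11-3); WM=11
i=8 t=14 v=8: → [14,17),[12,15); WM=14; [10,13) fires=9
i=9 t=8 v=2: DROP (t<14-3); WM=14
i=10 t=13 v=2: → [12,15); WM=14
i=11 t=11 v=3: → [10,13); WM=14
i=12 t=18 v=1: → [18,21),[16,19); WM=14
i=13 t=15 v=3: → [14,17); WM=14
i=14 t=14 v=9: → [14,17),[12,15); WM=18; [12,15) fires=9 [14,17) fires=9
i=15 t=13 v=2: DROP (t<18-3); WM=18
i=16 t=19 v=5: → [18,21); WM=18

[0,3)=8 [2,5)=8 [4,7)=4 [6,9)=1 [10,13)=9 [12,15)=9 [14,17)=9 [16,19)=1 [18,21)=5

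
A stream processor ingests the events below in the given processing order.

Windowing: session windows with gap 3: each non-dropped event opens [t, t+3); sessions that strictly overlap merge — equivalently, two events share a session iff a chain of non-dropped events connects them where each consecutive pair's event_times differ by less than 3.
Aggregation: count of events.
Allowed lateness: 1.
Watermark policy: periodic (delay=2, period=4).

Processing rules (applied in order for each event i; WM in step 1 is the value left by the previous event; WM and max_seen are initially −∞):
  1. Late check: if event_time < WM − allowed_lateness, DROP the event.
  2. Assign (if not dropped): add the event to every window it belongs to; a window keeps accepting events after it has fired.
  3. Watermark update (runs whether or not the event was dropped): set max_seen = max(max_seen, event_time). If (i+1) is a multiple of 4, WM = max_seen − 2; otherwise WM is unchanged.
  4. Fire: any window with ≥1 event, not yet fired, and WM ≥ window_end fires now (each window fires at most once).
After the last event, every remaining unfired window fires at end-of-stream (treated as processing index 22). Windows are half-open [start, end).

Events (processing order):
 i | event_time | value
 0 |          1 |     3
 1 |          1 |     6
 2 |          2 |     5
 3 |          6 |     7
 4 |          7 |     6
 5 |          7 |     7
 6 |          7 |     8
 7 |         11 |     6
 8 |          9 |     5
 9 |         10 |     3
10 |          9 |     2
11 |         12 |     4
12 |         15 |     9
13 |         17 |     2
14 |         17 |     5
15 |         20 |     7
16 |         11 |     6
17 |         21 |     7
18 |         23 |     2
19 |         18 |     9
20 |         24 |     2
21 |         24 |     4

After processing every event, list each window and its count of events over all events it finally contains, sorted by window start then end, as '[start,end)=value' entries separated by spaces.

[1,5)=3 [6,15)=9 [15,27)=9

i=0 t=1 v=3: → [1,4); WM=−∞
i=1 t=1 v=6: → [1,4); WM=−∞
i=2 t=2 v=5: → [1,5); WM=−∞
i=3 t=6 v=7: → [6,9); WM=4
i=4 t=7 v=6: → [6,10); WM=4
i=5 t=7 v=7: → [6,10); WM=4
i=6 t=7 v=8: → [6,10); WM=4
i=7 t=11 v=6: → [11,14); WM=9
i=8 t=9 v=5: → [6,14); WM=9
i=9 t=10 v=3: → [6,14); WM=9
i=10 t=9 v=2: → [6,14); WM=9
i=11 t=12 v=4: → [6,15); WM=10
i=12 t=15 v=9: → [15,18); WM=10
i=13 t=17 v=2: → [15,20); WM=10
i=14 t=17 v=5: → [15,20); WM=10
i=15 t=20 v=7: → [20,23); WM=18
i=16 t=11 v=6: DROP (t<18-1); WM=18
i=17 t=21 v=7: → [20,24); WM=18
i=18 t=23 v=2: → [20,26); WM=18
i=19 t=18 v=9: → [15,26); WM=21
i=20 t=24 v=2: → [15,27); WM=21
i=21 t=24 v=4: → [15,27); WM=21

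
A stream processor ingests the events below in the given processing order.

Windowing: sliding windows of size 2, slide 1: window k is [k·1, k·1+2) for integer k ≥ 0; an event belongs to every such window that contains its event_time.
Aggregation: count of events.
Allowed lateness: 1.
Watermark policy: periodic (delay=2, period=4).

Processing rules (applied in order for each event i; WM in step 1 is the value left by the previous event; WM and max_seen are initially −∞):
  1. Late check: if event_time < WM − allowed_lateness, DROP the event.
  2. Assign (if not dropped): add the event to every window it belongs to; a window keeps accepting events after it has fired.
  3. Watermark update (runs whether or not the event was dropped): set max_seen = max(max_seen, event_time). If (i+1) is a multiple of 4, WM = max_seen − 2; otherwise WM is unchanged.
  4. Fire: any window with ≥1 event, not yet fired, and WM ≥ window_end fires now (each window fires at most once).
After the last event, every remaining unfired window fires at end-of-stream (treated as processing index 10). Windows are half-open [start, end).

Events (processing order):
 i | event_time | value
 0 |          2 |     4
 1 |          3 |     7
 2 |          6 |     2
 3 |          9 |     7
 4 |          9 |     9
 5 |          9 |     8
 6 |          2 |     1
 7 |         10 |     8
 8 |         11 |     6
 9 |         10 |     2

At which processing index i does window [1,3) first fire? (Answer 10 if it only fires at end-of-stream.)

3

i=0 t=2 v=4: → [2,4),[1,3); WM=−∞
i=1 t=3 v=7: → [3,5),[2,4); WM=−∞
i=2 t=6 v=2: → [6,8),[5,7); WM=−∞
i=3 t=9 v=7: → [9,11),[8,10); WM=7; [1,3) fires=1 [2,4) fires=2 [3,5) fires=1 [5,7) fires=1
i=4 t=9 v=9: → [9,11),[8,10); WM=7
i=5 t=9 v=8: → [9,11),[8,10); WM=7
i=6 t=2 v=1: DROP (t<7-1); WM=7
i=7 t=10 v=8: → [10,12),[9,11); WM=8; [6,8) fires=1
i=8 t=11 v=6: → [11,13),[10,12); WM=8
i=9 t=10 v=2: → [10,12),[9,11); WM=8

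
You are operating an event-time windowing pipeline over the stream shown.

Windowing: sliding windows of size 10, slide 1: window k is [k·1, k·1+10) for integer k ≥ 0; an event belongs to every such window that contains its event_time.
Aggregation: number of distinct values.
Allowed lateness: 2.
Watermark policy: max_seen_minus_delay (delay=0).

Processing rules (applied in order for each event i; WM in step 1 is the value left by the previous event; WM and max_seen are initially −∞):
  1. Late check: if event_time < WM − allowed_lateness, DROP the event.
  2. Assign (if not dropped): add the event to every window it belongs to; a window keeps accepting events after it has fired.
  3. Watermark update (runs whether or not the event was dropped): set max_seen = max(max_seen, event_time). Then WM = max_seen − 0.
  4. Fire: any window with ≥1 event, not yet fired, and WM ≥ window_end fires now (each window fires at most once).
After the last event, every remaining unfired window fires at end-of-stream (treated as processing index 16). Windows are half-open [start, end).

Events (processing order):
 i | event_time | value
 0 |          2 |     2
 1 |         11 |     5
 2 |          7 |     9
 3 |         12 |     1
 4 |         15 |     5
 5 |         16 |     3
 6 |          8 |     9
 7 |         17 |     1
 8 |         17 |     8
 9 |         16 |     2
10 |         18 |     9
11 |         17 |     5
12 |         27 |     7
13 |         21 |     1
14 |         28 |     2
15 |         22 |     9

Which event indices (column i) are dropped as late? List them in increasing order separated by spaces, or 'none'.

i=0 t=2 v=2: → [2,12),[1,11),[0,10); WM=2
i=1 t=11 v=5: → [11,21),[10,20),[9,19),[8,18),[7,17),[6,16),[5,15),[4,14),[3,13),[2,12); WM=11; [0,10) fires=1 [1,11) fires=1
i=2 t=7 v=9: DROP (t<11-2); WM=11
i=3 t=12 v=1: → [12,22),[11,21),[10,20),[9,19),[8,18),[7,17),[6,16),[5,15),[4,14),[3,13); WM=12; [2,12) fires=2
i=4 t=15 v=5: → [15,25),[14,24),[13,23),[12,22),[11,21),[10,20),[9,19),[8,18),[7,17),[6,16); WM=15; [3,13) fires=2 [4,14) fires=2 [5,15) fires=2
i=5 t=16 v=3: → [16,26),[15,25),[14,24),[13,23),[12,22),[11,21),[10,20),[9,19),[8,18),[7,17); WM=16; [6,16) fires=2
i=6 t=8 v=9: DROP (t<16-2); WM=16
i=7 t=17 v=1: → [17,27),[16,26),[15,25),[14,24),[13,23),[12,22),[11,21),[10,20),[9,19),[8,18); WM=17; [7,17) fires=3
i=8 t=17 v=8: → [17,27),[16,26),[15,25),[14,24),[13,23),[12,22),[11,21),[10,20),[9,19),[8,18); WM=17
i=9 t=16 v=2: → [16,26),[15,25),[14,24),[13,23),[12,22),[11,21),[10,20),[9,19),[8,18),[7,17); WM=17
i=10 t=18 v=9: → [18,28),[17,27),[16,26),[15,25),[14,24),[13,23),[12,22),[11,21),[10,20),[9,19); WM=18; [8,18) fires=5
i=11 t=17 v=5: → [17,27),[16,26),[15,25),[14,24),[13,23),[12,22),[11,21),[10,20),[9,19),[8,18); WM=18
i=12 t=27 v=7: → [27,37),[26,36),[25,35),[24,34),[23,33),[22,32),[21,31),[20,30),[19,29),[18,28); WM=27; [9,19) fires=6 [10,20) fires=6 [11,21) fires=6 [12,22) fires=6 [13,23) fires=6 [14,24) fires=6 [15,25) fires=6 [16,26) fires=6 [17,27) fires=4
i=13 t=21 v=1: DROP (t<27-2); WM=27
i=14 t=28 v=2: → [28,38),[27,37),[26,36),[25,35),[24,34),[23,33),[22,32),[21,31),[20,30),[19,29); WM=28; [18,28) fires=2
i=15 t=22 v=9: DROP (t<28-2); WM=28

2 6 13 15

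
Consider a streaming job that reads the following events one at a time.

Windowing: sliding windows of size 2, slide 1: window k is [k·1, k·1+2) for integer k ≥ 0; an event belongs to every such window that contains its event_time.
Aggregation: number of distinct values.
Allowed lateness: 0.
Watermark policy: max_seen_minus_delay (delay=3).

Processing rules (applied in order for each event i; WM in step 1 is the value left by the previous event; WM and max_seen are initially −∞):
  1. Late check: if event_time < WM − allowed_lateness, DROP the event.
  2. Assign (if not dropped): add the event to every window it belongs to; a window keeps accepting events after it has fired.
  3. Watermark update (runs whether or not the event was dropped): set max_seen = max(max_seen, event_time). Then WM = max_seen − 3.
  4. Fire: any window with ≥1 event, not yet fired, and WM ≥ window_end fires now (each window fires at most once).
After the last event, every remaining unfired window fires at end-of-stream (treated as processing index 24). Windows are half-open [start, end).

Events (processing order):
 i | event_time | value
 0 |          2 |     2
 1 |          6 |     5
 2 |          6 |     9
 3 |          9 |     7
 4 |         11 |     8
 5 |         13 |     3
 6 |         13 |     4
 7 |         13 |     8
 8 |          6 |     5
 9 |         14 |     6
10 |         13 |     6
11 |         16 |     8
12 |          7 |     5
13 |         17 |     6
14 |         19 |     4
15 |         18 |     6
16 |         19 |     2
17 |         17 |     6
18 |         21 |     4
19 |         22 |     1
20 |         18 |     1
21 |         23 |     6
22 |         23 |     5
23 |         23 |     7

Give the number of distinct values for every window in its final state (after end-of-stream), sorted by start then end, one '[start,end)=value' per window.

i=0 t=2 v=2: → [2,4),[1,3); WM=-1
i=1 t=6 v=5: → [6,8),[5,7); WM=3; [1,3) fires=1
i=2 t=6 v=9: → [6,8),[5,7); WM=3
i=3 t=9 v=7: → [9,11),[8,10); WM=6; [2,4) fires=1
i=4 t=11 v=8: → [11,13),[10,12); WM=8; [5,7) fires=2 [6,8) fires=2
i=5 t=13 v=3: → [13,15),[12,14); WM=10; [8,10) fires=1
i=6 t=13 v=4: → [13,15),[12,14); WM=10
i=7 t=13 v=8: → [13,15),[12,14); WM=10
i=8 t=6 v=5: DROP (t<10-0); WM=10
i=9 t=14 v=6: → [14,16),[13,15); WM=11; [9,11) fires=1
i=10 t=13 v=6: → [13,15),[12,14); WM=11
i=11 t=16 v=8: → [16,18),[15,17); WM=13; [10,12) fires=1 [11,13) fires=1
i=12 t=7 v=5: DROP (t<13-0); WM=13
i=13 t=17 v=6: → [17,19),[16,18); WM=14; [12,14) fires=4
i=14 t=19 v=4: → [19,21),[18,20); WM=16; [13,15) fires=4 [14,16) fires=1
i=15 t=18 v=6: → [18,20),[17,19); WM=16
i=16 t=19 v=2: → [19,21),[18,20); WM=16
i=17 t=17 v=6: → [17,19),[16,18); WM=16
i=18 t=21 v=4: → [21,23),[20,22); WM=18; [15,17) fires=1 [16,18) fires=2
i=19 t=22 v=1: → [22,24),[21,23); WM=19; [17,19) fires=1
i=20 t=18 v=1: DROP (t<19-0); WM=19
i=21 t=23 v=6: → [23,25),[22,24); WM=20; [18,20) fires=3
i=22 t=23 v=5: → [23,25),[22,24); WM=20
i=23 t=23 v=7: → [23,25),[22,24); WM=20

[1,3)=1 [2,4)=1 [5,7)=2 [6,8)=2 [8,10)=1 [9,11)=1 [10,12)=1 [11,13)=1 [12,14)=4 [13,15)=4 [14,16)=1 [15,17)=1 [16,18)=2 [17,19)=1 [18,20)=3 [19,21)=2 [20,22)=1 [21,23)=2 [22,24)=4 [23,25)=3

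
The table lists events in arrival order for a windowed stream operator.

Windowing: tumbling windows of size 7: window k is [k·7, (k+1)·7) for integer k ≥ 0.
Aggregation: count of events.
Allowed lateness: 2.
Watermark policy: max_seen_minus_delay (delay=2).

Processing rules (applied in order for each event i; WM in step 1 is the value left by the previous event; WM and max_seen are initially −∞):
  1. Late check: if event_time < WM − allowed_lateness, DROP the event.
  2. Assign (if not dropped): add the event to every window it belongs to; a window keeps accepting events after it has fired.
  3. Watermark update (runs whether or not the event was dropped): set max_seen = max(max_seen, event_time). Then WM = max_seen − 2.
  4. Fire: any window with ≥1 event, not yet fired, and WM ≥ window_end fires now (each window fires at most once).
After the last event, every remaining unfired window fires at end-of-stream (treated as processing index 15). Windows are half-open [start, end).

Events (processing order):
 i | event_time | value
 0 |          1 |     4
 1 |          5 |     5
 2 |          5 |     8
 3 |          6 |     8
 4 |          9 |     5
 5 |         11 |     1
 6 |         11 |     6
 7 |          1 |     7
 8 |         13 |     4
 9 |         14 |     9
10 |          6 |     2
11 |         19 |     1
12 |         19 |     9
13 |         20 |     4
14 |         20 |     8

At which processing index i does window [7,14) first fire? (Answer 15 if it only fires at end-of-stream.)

11

i=0 t=1 v=4: → [0,7); WM=-1
i=1 t=5 v=5: → [0,7); WM=3
i=2 t=5 v=8: → [0,7); WM=3
i=3 t=6 v=8: → [0,7); WM=4
i=4 t=9 v=5: → [7,14); WM=7; [0,7) fires=4
i=5 t=11 v=1: → [7,14); WM=9
i=6 t=11 v=6: → [7,14); WM=9
i=7 t=1 v=7: DROP (t<9-2); WM=9
i=8 t=13 v=4: → [7,14); WM=11
i=9 t=14 v=9: → [14,21); WM=12
i=10 t=6 v=2: DROP (t<12-2); WM=12
i=11 t=19 v=1: → [14,21); WM=17; [7,14) fires=4
i=12 t=19 v=9: → [14,21); WM=17
i=13 t=20 v=4: → [14,21); WM=18
i=14 t=20 v=8: → [14,21); WM=18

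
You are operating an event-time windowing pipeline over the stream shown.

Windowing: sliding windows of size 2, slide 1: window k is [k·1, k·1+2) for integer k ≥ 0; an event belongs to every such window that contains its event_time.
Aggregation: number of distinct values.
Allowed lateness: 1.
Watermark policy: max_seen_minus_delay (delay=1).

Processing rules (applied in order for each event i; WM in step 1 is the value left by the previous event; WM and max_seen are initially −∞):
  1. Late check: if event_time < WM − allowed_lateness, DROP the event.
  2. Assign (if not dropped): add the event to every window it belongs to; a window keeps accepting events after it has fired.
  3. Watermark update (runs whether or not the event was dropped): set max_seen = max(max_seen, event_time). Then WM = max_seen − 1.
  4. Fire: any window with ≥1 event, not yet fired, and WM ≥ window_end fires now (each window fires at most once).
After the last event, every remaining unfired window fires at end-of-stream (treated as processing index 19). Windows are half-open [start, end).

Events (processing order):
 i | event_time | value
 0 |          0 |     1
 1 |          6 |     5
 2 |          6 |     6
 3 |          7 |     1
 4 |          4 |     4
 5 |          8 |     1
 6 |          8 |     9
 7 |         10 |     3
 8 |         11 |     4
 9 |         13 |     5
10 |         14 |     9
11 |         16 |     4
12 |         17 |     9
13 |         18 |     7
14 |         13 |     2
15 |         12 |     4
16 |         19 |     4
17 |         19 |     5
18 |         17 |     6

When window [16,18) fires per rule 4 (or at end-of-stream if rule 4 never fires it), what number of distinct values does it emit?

i=0 t=0 v=1: → [0,2); WM=-1
i=1 t=6 v=5: → [6,8),[5,7); WM=5; [0,2) fires=1
i=2 t=6 v=6: → [6,8),[5,7); WM=5
i=3 t=7 v=1: → [7,9),[6,8); WM=6
i=4 t=4 v=4: DROP (t<6-1); WM=6
i=5 t=8 v=1: → [8,10),[7,9); WM=7; [5,7) fires=2
i=6 t=8 v=9: → [8,10),[7,9); WM=7
i=7 t=10 v=3: → [10,12),[9,11); WM=9; [6,8) fires=3 [7,9) fires=2
i=8 t=11 v=4: → [11,13),[10,12); WM=10; [8,10) fires=2
i=9 t=13 v=5: → [13,15),[12,14); WM=12; [9,11) fires=1 [10,12) fires=2
i=10 t=14 v=9: → [14,16),[13,15); WM=13; [11,13) fires=1
i=11 t=16 v=4: → [16,18),[15,17); WM=15; [12,14) fires=1 [13,15) fires=2
i=12 t=17 v=9: → [17,19),[16,18); WM=16; [14,16) fires=1
i=13 t=18 v=7: → [18,20),[17,19); WM=17; [15,17) fires=1
i=14 t=13 v=2: DROP (t<17-1); WM=17
i=15 t=12 v=4: DROP (t<17-1); WM=17
i=16 t=19 v=4: → [19,21),[18,20); WM=18; [16,18) fires=2
i=17 t=19 v=5: → [19,21),[18,20); WM=18
i=18 t=17 v=6: → [17,19),[16,18); WM=18

2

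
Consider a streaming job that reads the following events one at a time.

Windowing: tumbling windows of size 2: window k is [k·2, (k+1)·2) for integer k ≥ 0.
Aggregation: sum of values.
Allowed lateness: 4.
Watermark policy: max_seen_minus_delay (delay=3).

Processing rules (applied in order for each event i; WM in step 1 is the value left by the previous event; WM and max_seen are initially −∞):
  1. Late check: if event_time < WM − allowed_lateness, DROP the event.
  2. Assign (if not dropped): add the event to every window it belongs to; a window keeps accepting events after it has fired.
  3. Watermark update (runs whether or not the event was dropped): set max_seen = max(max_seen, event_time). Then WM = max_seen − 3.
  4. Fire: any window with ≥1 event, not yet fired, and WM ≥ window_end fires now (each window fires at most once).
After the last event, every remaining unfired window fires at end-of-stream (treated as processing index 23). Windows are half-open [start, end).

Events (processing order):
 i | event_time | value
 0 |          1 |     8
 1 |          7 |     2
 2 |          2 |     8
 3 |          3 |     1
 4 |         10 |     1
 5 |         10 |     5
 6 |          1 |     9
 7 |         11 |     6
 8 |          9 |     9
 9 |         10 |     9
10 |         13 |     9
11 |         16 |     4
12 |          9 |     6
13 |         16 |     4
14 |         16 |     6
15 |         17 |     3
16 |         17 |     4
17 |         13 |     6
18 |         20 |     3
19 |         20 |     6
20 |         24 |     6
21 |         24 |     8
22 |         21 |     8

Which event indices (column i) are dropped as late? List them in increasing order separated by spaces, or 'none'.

i=0 t=1 v=8: → [0,2); WM=-2
i=1 t=7 v=2: → [6,8); WM=4; [0,2) fires=8
i=2 t=2 v=8: → [2,4); WM=4; [2,4) fires=8
i=3 t=3 v=1: → [2,4); WM=4
i=4 t=10 v=1: → [10,12); WM=7
i=5 t=10 v=5: → [10,12); WM=7
i=6 t=1 v=9: DROP (t<7-4); WM=7
i=7 t=11 v=6: → [10,12); WM=8; [6,8) fires=2
i=8 t=9 v=9: → [8,10); WM=8
i=9 t=10 v=9: → [10,12); WM=8
i=10 t=13 v=9: → [12,14); WM=10; [8,10) fires=9
i=11 t=16 v=4: → [16,18); WM=13; [10,12) fires=21
i=12 t=9 v=6: → [8,10); WM=13
i=13 t=16 v=4: → [16,18); WM=13
i=14 t=16 v=6: → [16,18); WM=13
i=15 t=17 v=3: → [16,18); WM=14; [12,14) fires=9
i=16 t=17 v=4: → [16,18); WM=14
i=17 t=13 v=6: → [12,14); WM=14
i=18 t=20 v=3: → [20,22); WM=17
i=19 t=20 v=6: → [20,22); WM=17
i=20 t=24 v=6: → [24,26); WM=21; [16,18) fires=21
i=21 t=24 v=8: → [24,26); WM=21
i=22 t=21 v=8: → [20,22); WM=21

6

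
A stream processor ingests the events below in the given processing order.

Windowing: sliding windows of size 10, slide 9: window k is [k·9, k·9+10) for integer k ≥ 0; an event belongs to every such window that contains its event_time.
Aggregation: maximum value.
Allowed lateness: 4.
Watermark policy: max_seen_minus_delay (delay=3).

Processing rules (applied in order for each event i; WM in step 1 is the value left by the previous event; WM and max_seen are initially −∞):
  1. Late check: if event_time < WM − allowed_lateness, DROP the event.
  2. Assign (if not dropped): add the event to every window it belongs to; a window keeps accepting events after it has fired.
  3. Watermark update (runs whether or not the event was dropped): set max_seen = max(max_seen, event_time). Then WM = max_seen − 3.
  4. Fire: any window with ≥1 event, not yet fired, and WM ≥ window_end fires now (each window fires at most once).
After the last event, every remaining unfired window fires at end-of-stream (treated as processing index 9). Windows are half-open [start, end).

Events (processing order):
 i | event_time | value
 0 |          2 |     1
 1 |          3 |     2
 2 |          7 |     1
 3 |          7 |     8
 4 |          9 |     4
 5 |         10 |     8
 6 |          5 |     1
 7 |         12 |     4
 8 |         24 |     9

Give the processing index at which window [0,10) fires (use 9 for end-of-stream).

8

i=0 t=2 v=1: → [0,10); WM=-1
i=1 t=3 v=2: → [0,10); WM=0
i=2 t=7 v=1: → [0,10); WM=4
i=3 t=7 v=8: → [0,10); WM=4
i=4 t=9 v=4: → [9,19),[0,10); WM=6
i=5 t=10 v=8: → [9,19); WM=7
i=6 t=5 v=1: → [0,10); WM=7
i=7 t=12 v=4: → [9,19); WM=9
i=8 t=24 v=9: → [18,28); WM=21; [0,10) fires=8 [9,19) fires=8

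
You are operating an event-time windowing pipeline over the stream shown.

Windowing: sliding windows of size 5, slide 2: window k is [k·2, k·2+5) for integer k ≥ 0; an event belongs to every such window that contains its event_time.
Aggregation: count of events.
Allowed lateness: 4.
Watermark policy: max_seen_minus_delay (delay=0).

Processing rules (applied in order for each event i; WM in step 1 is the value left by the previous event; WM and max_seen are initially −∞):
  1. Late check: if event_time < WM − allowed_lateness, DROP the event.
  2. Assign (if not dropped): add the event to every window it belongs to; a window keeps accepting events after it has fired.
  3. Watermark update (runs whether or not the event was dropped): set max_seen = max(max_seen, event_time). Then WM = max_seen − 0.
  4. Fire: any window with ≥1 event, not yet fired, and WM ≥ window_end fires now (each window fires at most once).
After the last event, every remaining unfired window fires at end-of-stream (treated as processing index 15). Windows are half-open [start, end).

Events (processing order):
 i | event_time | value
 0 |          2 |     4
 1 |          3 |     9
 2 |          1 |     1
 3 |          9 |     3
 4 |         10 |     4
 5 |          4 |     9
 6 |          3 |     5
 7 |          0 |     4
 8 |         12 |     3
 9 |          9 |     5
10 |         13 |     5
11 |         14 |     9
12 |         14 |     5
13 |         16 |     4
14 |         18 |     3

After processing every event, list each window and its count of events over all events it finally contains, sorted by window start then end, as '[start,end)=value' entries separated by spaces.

i=0 t=2 v=4: → [2,7),[0,5); WM=2
i=1 t=3 v=9: → [2,7),[0,5); WM=3
i=2 t=1 v=1: → [0,5); WM=3
i=3 t=9 v=3: → [8,13),[6,11); WM=9; [0,5) fires=3 [2,7) fires=2
i=4 t=10 v=4: → [10,15),[8,13),[6,11); WM=10
i=5 t=4 v=9: DROP (t<10-4); WM=10
i=6 t=3 v=5: DROP (t<10-4); WM=10
i=7 t=0 v=4: DROP (t<10-4); WM=10
i=8 t=12 v=3: → [12,17),[10,15),[8,13); WM=12; [6,11) fires=2
i=9 t=9 v=5: → [8,13),[6,11); WM=12
i=10 t=13 v=5: → [12,17),[10,15); WM=13; [8,13) fires=4
i=11 t=14 v=9: → [14,19),[12,17),[10,15); WM=14
i=12 t=14 v=5: → [14,19),[12,17),[10,15); WM=14
i=13 t=16 v=4: → [16,21),[14,19),[12,17); WM=16; [10,15) fires=5
i=14 t=18 v=3: → [18,23),[16,21),[14,19); WM=18; [12,17) fires=5

[0,5)=3 [2,7)=2 [6,11)=3 [8,13)=4 [10,15)=5 [12,17)=5 [14,19)=4 [16,21)=2 [18,23)=1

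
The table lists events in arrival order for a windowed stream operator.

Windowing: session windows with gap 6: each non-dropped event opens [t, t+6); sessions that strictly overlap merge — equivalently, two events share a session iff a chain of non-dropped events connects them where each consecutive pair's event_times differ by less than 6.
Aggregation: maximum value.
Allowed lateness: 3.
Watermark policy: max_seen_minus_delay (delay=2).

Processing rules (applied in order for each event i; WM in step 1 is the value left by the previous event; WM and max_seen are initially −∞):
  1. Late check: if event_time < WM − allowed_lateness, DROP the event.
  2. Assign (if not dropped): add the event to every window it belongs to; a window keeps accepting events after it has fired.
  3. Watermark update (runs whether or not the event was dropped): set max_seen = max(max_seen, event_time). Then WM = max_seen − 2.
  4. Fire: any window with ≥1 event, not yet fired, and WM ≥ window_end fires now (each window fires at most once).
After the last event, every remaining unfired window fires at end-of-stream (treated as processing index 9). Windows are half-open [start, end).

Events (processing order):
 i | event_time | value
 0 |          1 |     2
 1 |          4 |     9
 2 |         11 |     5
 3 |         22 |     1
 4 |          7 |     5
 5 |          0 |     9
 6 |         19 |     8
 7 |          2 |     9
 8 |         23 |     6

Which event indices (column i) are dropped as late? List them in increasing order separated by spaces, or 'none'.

4 5 7

i=0 t=1 v=2: → [1,7); WM=-1
i=1 t=4 v=9: → [1,10); WM=2
i=2 t=11 v=5: → [11,17); WM=9
i=3 t=22 v=1: → [22,28); WM=20
i=4 t=7 v=5: DROP (t<20-3); WM=20
i=5 t=0 v=9: DROP (t<20-3); WM=20
i=6 t=19 v=8: → [19,28); WM=20
i=7 t=2 v=9: DROP (t<20-3); WM=20
i=8 t=23 v=6: → [19,29); WM=21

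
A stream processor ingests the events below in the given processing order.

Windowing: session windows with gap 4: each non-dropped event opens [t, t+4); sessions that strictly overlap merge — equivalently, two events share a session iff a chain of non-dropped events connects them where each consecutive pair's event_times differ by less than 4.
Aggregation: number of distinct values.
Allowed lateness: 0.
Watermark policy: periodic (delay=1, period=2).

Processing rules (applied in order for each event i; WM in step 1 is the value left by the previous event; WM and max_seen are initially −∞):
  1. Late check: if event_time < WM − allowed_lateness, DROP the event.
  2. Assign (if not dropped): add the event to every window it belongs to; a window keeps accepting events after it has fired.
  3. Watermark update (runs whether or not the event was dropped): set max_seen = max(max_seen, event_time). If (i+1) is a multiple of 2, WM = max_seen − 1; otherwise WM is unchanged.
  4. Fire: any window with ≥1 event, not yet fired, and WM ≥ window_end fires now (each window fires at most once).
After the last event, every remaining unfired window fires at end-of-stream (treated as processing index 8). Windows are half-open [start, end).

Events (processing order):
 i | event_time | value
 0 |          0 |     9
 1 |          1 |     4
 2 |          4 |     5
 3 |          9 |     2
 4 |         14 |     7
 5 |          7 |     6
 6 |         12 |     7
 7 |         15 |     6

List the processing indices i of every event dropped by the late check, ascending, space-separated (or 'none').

5 6

i=0 t=0 v=9: → [0,4); WM=−∞
i=1 t=1 v=4: → [0,5); WM=0
i=2 t=4 v=5: → [0,8); WM=0
i=3 t=9 v=2: → [9,13); WM=8
i=4 t=14 v=7: → [14,18); WM=8
i=5 t=7 v=6: DROP (t<8-0); WM=13
i=6 t=12 v=7: DROP (t<13-0); WM=13
i=7 t=15 v=6: → [14,19); WM=14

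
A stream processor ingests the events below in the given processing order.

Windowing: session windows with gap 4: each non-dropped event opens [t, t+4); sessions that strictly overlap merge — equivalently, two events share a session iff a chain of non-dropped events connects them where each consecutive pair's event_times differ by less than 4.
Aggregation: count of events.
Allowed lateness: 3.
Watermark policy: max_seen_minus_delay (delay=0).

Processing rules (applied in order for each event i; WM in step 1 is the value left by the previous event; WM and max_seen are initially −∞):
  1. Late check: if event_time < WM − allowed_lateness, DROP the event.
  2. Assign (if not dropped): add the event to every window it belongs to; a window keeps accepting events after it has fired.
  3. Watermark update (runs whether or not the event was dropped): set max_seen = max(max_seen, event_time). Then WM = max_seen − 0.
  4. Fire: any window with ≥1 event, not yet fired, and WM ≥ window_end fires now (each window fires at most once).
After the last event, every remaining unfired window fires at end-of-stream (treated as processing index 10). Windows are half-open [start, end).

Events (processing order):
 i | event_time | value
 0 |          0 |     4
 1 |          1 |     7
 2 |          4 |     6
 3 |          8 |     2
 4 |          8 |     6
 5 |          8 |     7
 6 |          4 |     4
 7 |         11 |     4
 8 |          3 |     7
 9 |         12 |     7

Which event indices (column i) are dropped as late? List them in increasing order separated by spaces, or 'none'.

6 8

i=0 t=0 v=4: → [0,4); WM=0
i=1 t=1 v=7: → [0,5); WM=1
i=2 t=4 v=6: → [0,8); WM=4
i=3 t=8 v=2: → [8,12); WM=8
i=4 t=8 v=6: → [8,12); WM=8
i=5 t=8 v=7: → [8,12); WM=8
i=6 t=4 v=4: DROP (t<8-3); WM=8
i=7 t=11 v=4: → [8,15); WM=11
i=8 t=3 v=7: DROP (t<11-3); WM=11
i=9 t=12 v=7: → [8,16); WM=12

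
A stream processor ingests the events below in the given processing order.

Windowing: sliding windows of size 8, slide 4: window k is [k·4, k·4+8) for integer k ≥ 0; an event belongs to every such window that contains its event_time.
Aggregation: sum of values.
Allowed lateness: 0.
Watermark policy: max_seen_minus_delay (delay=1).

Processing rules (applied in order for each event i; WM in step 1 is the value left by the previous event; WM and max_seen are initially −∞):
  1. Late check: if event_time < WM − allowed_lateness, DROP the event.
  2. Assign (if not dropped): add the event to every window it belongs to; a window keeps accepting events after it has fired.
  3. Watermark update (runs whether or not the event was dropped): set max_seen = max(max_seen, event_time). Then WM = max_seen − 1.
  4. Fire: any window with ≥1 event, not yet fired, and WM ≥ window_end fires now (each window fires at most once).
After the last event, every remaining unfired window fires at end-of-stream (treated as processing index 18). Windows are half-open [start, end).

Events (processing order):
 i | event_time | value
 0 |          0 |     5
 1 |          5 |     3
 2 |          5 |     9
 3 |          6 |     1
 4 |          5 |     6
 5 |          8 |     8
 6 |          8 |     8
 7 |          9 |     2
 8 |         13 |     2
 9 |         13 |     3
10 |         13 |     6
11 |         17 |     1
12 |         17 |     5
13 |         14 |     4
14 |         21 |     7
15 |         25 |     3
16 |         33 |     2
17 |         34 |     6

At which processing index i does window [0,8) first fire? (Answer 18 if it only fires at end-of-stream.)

7

i=0 t=0 v=5: → [0,8); WM=-1
i=1 t=5 v=3: → [4,12),[0,8); WM=4
i=2 t=5 v=9: → [4,12),[0,8); WM=4
i=3 t=6 v=1: → [4,12),[0,8); WM=5
i=4 t=5 v=6: → [4,12),[0,8); WM=5
i=5 t=8 v=8: → [8,16),[4,12); WM=7
i=6 t=8 v=8: → [8,16),[4,12); WM=7
i=7 t=9 v=2: → [8,16),[4,12); WM=8; [0,8) fires=24
i=8 t=13 v=2: → [12,20),[8,16); WM=12; [4,12) fires=37
i=9 t=13 v=3: → [12,20),[8,16); WM=12
i=10 t=13 v=6: → [12,20),[8,16); WM=12
i=11 t=17 v=1: → [16,24),[12,20); WM=16; [8,16) fires=29
i=12 t=17 v=5: → [16,24),[12,20); WM=16
i=13 t=14 v=4: DROP (t<16-0); WM=16
i=14 t=21 v=7: → [20,28),[16,24); WM=20; [12,20) fires=17
i=15 t=25 v=3: → [24,32),[20,28); WM=24; [16,24) fires=13
i=16 t=33 v=2: → [32,40),[28,36); WM=32; [20,28) fires=10 [24,32) fires=3
i=17 t=34 v=6: → [32,40),[28,36); WM=33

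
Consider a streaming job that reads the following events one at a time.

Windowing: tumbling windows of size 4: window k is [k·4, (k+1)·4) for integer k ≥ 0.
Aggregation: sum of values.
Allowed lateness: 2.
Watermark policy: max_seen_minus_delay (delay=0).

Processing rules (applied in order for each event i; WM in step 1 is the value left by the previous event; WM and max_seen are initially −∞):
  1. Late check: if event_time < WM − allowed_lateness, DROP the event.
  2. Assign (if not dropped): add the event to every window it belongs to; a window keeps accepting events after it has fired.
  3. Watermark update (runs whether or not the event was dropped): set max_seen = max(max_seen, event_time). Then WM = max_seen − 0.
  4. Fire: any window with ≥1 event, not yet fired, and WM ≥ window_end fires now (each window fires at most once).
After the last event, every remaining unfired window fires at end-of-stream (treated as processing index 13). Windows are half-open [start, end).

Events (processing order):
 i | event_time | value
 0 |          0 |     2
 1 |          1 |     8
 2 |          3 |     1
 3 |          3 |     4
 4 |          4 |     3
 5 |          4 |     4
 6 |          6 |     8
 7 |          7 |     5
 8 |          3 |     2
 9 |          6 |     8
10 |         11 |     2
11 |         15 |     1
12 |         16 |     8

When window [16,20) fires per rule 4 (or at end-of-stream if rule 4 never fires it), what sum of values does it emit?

i=0 t=0 v=2: → [0,4); WM=0
i=1 t=1 v=8: → [0,4); WM=1
i=2 t=3 v=1: → [0,4); WM=3
i=3 t=3 v=4: → [0,4); WM=3
i=4 t=4 v=3: → [4,8); WM=4; [0,4) fires=15
i=5 t=4 v=4: → [4,8); WM=4
i=6 t=6 v=8: → [4,8); WM=6
i=7 t=7 v=5: → [4,8); WM=7
i=8 t=3 v=2: DROP (t<7-2); WM=7
i=9 t=6 v=8: → [4,8); WM=7
i=10 t=11 v=2: → [8,12); WM=11; [4,8) fires=28
i=11 t=15 v=1: → [12,16); WM=15; [8,12) fires=2
i=12 t=16 v=8: → [16,20); WM=16; [12,16) fires=1

8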